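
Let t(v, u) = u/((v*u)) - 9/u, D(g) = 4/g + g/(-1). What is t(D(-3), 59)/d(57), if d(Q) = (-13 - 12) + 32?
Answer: 132/2065 ≈ 0.063923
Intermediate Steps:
D(g) = -g + 4/g (D(g) = 4/g + g*(-1) = 4/g - g = -g + 4/g)
d(Q) = 7 (d(Q) = -25 + 32 = 7)
t(v, u) = 1/v - 9/u (t(v, u) = u/((u*v)) - 9/u = u*(1/(u*v)) - 9/u = 1/v - 9/u)
t(D(-3), 59)/d(57) = (1/(-1*(-3) + 4/(-3)) - 9/59)/7 = (1/(3 + 4*(-⅓)) - 9*1/59)*(⅐) = (1/(3 - 4/3) - 9/59)*(⅐) = (1/(5/3) - 9/59)*(⅐) = (⅗ - 9/59)*(⅐) = (132/295)*(⅐) = 132/2065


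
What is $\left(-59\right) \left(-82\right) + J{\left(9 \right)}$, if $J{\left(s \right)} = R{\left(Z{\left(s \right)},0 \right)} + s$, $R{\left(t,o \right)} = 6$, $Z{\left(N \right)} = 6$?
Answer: $4853$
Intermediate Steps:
$J{\left(s \right)} = 6 + s$
$\left(-59\right) \left(-82\right) + J{\left(9 \right)} = \left(-59\right) \left(-82\right) + \left(6 + 9\right) = 4838 + 15 = 4853$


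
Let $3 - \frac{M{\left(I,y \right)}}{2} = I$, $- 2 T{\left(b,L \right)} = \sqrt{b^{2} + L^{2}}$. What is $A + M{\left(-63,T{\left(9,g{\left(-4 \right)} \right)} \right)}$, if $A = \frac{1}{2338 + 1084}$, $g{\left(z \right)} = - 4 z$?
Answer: $\frac{451705}{3422} \approx 132.0$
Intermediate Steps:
$T{\left(b,L \right)} = - \frac{\sqrt{L^{2} + b^{2}}}{2}$ ($T{\left(b,L \right)} = - \frac{\sqrt{b^{2} + L^{2}}}{2} = - \frac{\sqrt{L^{2} + b^{2}}}{2}$)
$M{\left(I,y \right)} = 6 - 2 I$
$A = \frac{1}{3422} \approx 0.00029223$
$A + M{\left(-63,T{\left(9,g{\left(-4 \right)} \right)} \right)} = \frac{1}{3422} + \left(6 - -126\right) = \frac{1}{3422} + \left(6 + 126\right) = \frac{1}{3422} + 132 = \frac{451705}{3422}$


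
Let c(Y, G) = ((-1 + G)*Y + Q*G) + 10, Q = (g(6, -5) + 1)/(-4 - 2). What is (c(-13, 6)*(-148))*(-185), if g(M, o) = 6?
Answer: -1697560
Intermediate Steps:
Q = -7/6 (Q = (6 + 1)/(-4 - 2) = 7/(-6) = 7*(-⅙) = -7/6 ≈ -1.1667)
c(Y, G) = 10 - 7*G/6 + Y*(-1 + G) (c(Y, G) = ((-1 + G)*Y - 7*G/6) + 10 = (Y*(-1 + G) - 7*G/6) + 10 = (-7*G/6 + Y*(-1 + G)) + 10 = 10 - 7*G/6 + Y*(-1 + G))
(c(-13, 6)*(-148))*(-185) = ((10 - 1*(-13) - 7/6*6 + 6*(-13))*(-148))*(-185) = ((10 + 13 - 7 - 78)*(-148))*(-185) = -62*(-148)*(-185) = 9176*(-185) = -1697560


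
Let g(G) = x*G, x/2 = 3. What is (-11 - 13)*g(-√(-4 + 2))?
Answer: 144*I*√2 ≈ 203.65*I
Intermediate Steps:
x = 6 (x = 2*3 = 6)
g(G) = 6*G
(-11 - 13)*g(-√(-4 + 2)) = (-11 - 13)*(6*(-√(-4 + 2))) = -144*(-√(-2)) = -144*(-I*√2) = -(-144)*I*√2 = 144*I*√2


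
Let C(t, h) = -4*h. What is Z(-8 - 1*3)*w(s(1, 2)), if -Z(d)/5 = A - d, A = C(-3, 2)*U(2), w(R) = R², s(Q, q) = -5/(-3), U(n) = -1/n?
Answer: -625/3 ≈ -208.33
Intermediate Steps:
s(Q, q) = 5/3 (s(Q, q) = -5*(-⅓) = 5/3)
A = 4 (A = (-4*2)*(-1/2) = -(-8)/2 = -8*(-½) = 4)
Z(d) = -20 + 5*d (Z(d) = -5*(4 - d) = -20 + 5*d)
Z(-8 - 1*3)*w(s(1, 2)) = (-20 + 5*(-8 - 1*3))*(5/3)² = (-20 + 5*(-8 - 3))*(25/9) = (-20 + 5*(-11))*(25/9) = (-20 - 55)*(25/9) = -75*25/9 = -625/3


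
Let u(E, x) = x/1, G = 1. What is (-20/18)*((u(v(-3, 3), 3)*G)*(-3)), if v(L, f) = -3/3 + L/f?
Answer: 10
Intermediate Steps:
v(L, f) = -1 + L/f (v(L, f) = -3*⅓ + L/f = -1 + L/f)
u(E, x) = x (u(E, x) = x*1 = x)
(-20/18)*((u(v(-3, 3), 3)*G)*(-3)) = (-20/18)*((3*1)*(-3)) = ((1/18)*(-20))*(3*(-3)) = -10/9*(-9) = 10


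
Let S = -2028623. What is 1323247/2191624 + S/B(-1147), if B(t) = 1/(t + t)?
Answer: 10199075491830335/2191624 ≈ 4.6537e+9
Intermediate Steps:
B(t) = 1/(2*t)
1323247/2191624 + S/B(-1147) = 1323247/2191624 - 2028623/((½)/(-1147)) = 1323247*(1/2191624) - 2028623/((½)*(-1/1147)) = 1323247/2191624 - 2028623/(-1/2294) = 1323247/2191624 - 2028623*(-2294) = 1323247/2191624 + 4653661162 = 10199075491830335/2191624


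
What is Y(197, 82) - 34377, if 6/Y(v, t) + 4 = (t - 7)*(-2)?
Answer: -2647032/77 ≈ -34377.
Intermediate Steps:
Y(v, t) = 6/(10 - 2*t) (Y(v, t) = 6/(-4 + (t - 7)*(-2)) = 6/(-4 + (-7 + t)*(-2)) = 6/(-4 + (14 - 2*t)) = 6/(10 - 2*t))
Y(197, 82) - 34377 = -3/(-5 + 82) - 34377 = -3/77 - 34377 = -2647032/77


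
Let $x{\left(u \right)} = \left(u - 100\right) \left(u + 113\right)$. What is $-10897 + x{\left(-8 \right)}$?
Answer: $-22237$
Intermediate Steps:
$x{\left(u \right)} = \left(-100 + u\right) \left(113 + u\right)$
$-10897 + x{\left(-8 \right)} = -10897 + \left(-11300 + \left(-8\right)^{2} + 13 \left(-8\right)\right) = -10897 - 11340 = -22237$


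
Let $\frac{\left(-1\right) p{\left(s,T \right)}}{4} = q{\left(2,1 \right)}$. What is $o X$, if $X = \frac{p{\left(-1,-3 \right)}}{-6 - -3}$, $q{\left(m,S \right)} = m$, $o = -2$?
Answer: $- \frac{16}{3} \approx -5.3333$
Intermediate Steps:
$p{\left(s,T \right)} = -8$ ($p{\left(s,T \right)} = \left(-4\right) 2 = -8$)
$X = \frac{8}{3}$ ($X = - \frac{8}{-6 - -3} = - \frac{8}{-6 + 3} = - \frac{8}{-3} = \left(-8\right) \left(- \frac{1}{3}\right) = \frac{8}{3} \approx 2.6667$)
$o X = \left(-2\right) \frac{8}{3} = - \frac{16}{3}$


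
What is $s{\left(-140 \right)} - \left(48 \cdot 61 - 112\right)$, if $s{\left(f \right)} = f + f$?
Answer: $-3096$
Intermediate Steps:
$s{\left(f \right)} = 2 f$
$s{\left(-140 \right)} - \left(48 \cdot 61 - 112\right) = 2 \left(-140\right) - \left(48 \cdot 61 - 112\right) = -280 - \left(2928 - 112\right) = -280 - 2816 = -3096$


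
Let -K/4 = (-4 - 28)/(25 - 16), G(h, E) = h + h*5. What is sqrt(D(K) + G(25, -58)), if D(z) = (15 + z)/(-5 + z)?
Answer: sqrt(1055179)/83 ≈ 12.376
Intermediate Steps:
G(h, E) = 6*h (G(h, E) = h + 5*h = 6*h)
K = 128/9 (K = -4*(-4 - 28)/(25 - 16) = -(-128)/9 = -4*(-32/9) = 128/9 ≈ 14.222)
D(z) = (15 + z)/(-5 + z)
sqrt(D(K) + G(25, -58)) = sqrt((15 + 128/9)/(-5 + 128/9) + 6*25) = sqrt((263/9)/(83/9) + 150) = sqrt((9/83)*(263/9) + 150) = sqrt(263/83 + 150) = sqrt(12713/83) = sqrt(1055179)/83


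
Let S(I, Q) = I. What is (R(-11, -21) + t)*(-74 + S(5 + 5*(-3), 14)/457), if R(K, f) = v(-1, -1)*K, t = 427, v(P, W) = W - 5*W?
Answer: -12956124/457 ≈ -28350.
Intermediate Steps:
v(P, W) = -4*W
R(K, f) = 4*K (R(K, f) = (-4*(-1))*K = 4*K)
(R(-11, -21) + t)*(-74 + S(5 + 5*(-3), 14)/457) = (4*(-11) + 427)*(-74 + (5 + 5*(-3))/457) = (-44 + 427)*(-74 + (5 - 15)*(1/457)) = 383*(-74 - 10*1/457) = 383*(-74 - 10/457) = 383*(-33828/457) = -12956124/457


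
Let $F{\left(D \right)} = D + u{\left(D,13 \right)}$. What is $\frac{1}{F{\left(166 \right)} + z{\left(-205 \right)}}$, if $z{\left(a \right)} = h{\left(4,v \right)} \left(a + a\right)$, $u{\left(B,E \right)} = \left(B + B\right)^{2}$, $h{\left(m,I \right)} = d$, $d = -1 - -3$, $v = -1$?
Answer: $\frac{1}{109570} \approx 9.1266 \cdot 10^{-6}$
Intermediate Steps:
$d = 2$ ($d = -1 + 3 = 2$)
$h{\left(m,I \right)} = 2$
$u{\left(B,E \right)} = 4 B^{2}$ ($u{\left(B,E \right)} = \left(2 B\right)^{2} = 4 B^{2}$)
$z{\left(a \right)} = 4 a$ ($z{\left(a \right)} = 2 \left(a + a\right) = 2 \cdot 2 a = 4 a$)
$F{\left(D \right)} = D + 4 D^{2}$
$\frac{1}{F{\left(166 \right)} + z{\left(-205 \right)}} = \frac{1}{166 \left(1 + 4 \cdot 166\right) + 4 \left(-205\right)} = \frac{1}{166 \left(1 + 664\right) - 820} = \frac{1}{166 \cdot 665 - 820} = \frac{1}{110390 - 820} = \frac{1}{109570}$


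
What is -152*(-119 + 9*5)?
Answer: 11248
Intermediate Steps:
-152*(-119 + 9*5) = -152*(-119 + 45) = -152*(-74) = 11248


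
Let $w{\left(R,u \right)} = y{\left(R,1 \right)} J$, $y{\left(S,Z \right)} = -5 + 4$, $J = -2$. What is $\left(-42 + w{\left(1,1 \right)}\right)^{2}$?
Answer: $1600$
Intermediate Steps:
$y{\left(S,Z \right)} = -1$
$w{\left(R,u \right)} = 2$ ($w{\left(R,u \right)} = \left(-1\right) \left(-2\right) = 2$)
$\left(-42 + w{\left(1,1 \right)}\right)^{2} = \left(-42 + 2\right)^{2} = \left(-40\right)^{2} = 1600$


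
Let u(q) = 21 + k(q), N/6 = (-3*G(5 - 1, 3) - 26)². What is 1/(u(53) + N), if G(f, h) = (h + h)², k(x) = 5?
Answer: 1/107762 ≈ 9.2797e-6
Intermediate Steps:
G(f, h) = 4*h² (G(f, h) = (2*h)² = 4*h²)
N = 107736 (N = 6*(-12*3² - 26)² = 6*(-12*9 - 26)² = 6*(-3*36 - 26)² = 6*(-108 - 26)² = 6*(-134)² = 6*17956 = 107736)
u(q) = 26 (u(q) = 21 + 5 = 26)
1/(u(53) + N) = 1/(26 + 107736) = 1/107762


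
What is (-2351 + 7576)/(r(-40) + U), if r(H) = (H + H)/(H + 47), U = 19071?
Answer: 36575/133417 ≈ 0.27414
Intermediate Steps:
r(H) = 2*H/(47 + H) (r(H) = (2*H)/(47 + H) = 2*H/(47 + H))
(-2351 + 7576)/(r(-40) + U) = (-2351 + 7576)/(2*(-40)/(47 - 40) + 19071) = 5225/(2*(-40)/7 + 19071) = 5225/(2*(-40)*(⅐) + 19071) = 5225/(-80/7 + 19071) = 5225/(133417/7) = 5225*(7/133417) = 36575/133417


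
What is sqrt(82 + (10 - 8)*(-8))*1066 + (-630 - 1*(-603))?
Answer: -27 + 1066*sqrt(66) ≈ 8633.2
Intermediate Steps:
sqrt(82 + (10 - 8)*(-8))*1066 + (-630 - 1*(-603)) = sqrt(82 + 2*(-8))*1066 + (-630 + 603) = sqrt(82 - 16)*1066 - 27 = sqrt(66)*1066 - 27 = 1066*sqrt(66) - 27 = -27 + 1066*sqrt(66)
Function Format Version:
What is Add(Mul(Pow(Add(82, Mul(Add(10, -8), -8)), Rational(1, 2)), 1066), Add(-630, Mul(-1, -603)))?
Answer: Add(-27, Mul(1066, Pow(66, Rational(1, 2)))) ≈ 8633.2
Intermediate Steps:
Add(Mul(Pow(Add(82, Mul(Add(10, -8), -8)), Rational(1, 2)), 1066), Add(-630, Mul(-1, -603))) = Add(Mul(Pow(Add(82, Mul(2, -8)), Rational(1, 2)), 1066), Add(-630, 603)) = Add(Mul(Pow(Add(82, -16), Rational(1, 2)), 1066), -27) = Add(Mul(Pow(66, Rational(1, 2)), 1066), -27) = Add(Mul(1066, Pow(66, Rational(1, 2))), -27) = Add(-27, Mul(1066, Pow(66, Rational(1, 2))))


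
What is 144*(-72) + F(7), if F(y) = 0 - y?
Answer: -10375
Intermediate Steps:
F(y) = -y
144*(-72) + F(7) = 144*(-72) - 1*7 = -10368 - 7 = -10375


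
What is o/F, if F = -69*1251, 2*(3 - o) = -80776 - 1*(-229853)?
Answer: 149071/172638 ≈ 0.86349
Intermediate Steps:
o = -149071/2 (o = 3 - (-80776 - 1*(-229853))/2 = 3 - (-80776 + 229853)/2 = 3 - 1/2*149077 = 3 - 149077/2 = -149071/2 ≈ -74536.)
F = -86319
o/F = -149071/2/(-86319) = -149071/2*(-1/86319) = 149071/172638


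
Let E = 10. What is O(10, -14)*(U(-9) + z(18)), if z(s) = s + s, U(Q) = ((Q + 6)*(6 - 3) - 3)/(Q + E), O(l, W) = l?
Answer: 240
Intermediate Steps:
U(Q) = (15 + 3*Q)/(10 + Q) (U(Q) = ((Q + 6)*(6 - 3) - 3)/(Q + 10) = ((6 + Q)*3 - 3)/(10 + Q) = ((18 + 3*Q) - 3)/(10 + Q) = (15 + 3*Q)/(10 + Q))
z(s) = 2*s
O(10, -14)*(U(-9) + z(18)) = 10*(3*(5 - 9)/(10 - 9) + 2*18) = 10*(3*(-4)/1 + 36) = 10*(3*1*(-4) + 36) = 10*(-12 + 36) = 10*24 = 240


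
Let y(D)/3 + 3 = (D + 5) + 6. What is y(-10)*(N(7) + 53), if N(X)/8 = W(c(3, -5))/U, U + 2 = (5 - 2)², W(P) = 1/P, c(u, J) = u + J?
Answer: -2202/7 ≈ -314.57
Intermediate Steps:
c(u, J) = J + u
U = 7 (U = -2 + (5 - 2)² = -2 + 3² = -2 + 9 = 7)
N(X) = -4/7 (N(X) = 8*(1/((-5 + 3)*7)) = 8*((⅐)/(-2)) = 8*(-½*⅐) = 8*(-1/14) = -4/7)
y(D) = 24 + 3*D (y(D) = -9 + 3*((D + 5) + 6) = -9 + 3*((5 + D) + 6) = -9 + 3*(11 + D) = -9 + (33 + 3*D) = 24 + 3*D)
y(-10)*(N(7) + 53) = (24 + 3*(-10))*(-4/7 + 53) = (24 - 30)*(367/7) = -6*367/7 = -2202/7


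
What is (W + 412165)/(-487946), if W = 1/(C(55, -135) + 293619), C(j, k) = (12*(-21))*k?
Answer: -67520664218/79935069747 ≈ -0.84469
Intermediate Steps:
C(j, k) = -252*k
W = 1/327639 (W = 1/(-252*(-135) + 293619) = 1/(34020 + 293619) = 1/327639 ≈ 3.0521e-6)
(W + 412165)/(-487946) = (1/327639 + 412165)/(-487946) = (135041328436/327639)*(-1/487946) = -67520664218/79935069747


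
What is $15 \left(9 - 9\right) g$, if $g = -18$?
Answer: $0$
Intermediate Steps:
$15 \left(9 - 9\right) g = 15 \left(9 - 9\right) \left(-18\right) = 15 \cdot 0 \left(-18\right) = 0 \left(-18\right) = 0$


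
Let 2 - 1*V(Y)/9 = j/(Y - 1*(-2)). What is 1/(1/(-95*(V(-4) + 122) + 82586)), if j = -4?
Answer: 70996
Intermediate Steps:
V(Y) = 18 + 36/(2 + Y) (V(Y) = 18 - (-36)/(Y - 1*(-2)) = 18 - (-36)/(Y + 2) = 18 - (-36)/(2 + Y) = 18 + 36/(2 + Y))
1/(1/(-95*(V(-4) + 122) + 82586)) = 1/(1/(-95*(18*(4 - 4)/(2 - 4) + 122) + 82586)) = 1/(1/(-95*(18*0/(-2) + 122) + 82586)) = 1/(1/(-95*(18*(-½)*0 + 122) + 82586)) = 1/(1/(-95*(0 + 122) + 82586)) = 1/(1/(-95*122 + 82586)) = 1/(1/(-11590 + 82586)) = 1/(1/70996) = 70996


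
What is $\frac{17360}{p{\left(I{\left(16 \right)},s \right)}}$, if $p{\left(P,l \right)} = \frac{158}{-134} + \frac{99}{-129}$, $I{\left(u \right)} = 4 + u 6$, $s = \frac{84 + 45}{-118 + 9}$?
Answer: $- \frac{6251770}{701} \approx -8918.4$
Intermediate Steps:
$s = - \frac{129}{109}$ ($s = \frac{129}{-109} = 129 \left(- \frac{1}{109}\right) = - \frac{129}{109} \approx -1.1835$)
$I{\left(u \right)} = 4 + 6 u$
$p{\left(P,l \right)} = - \frac{5608}{2881}$ ($p{\left(P,l \right)} = 158 \left(- \frac{1}{134}\right) + 99 \left(- \frac{1}{129}\right) = - \frac{79}{67} - \frac{33}{43} = - \frac{5608}{2881}$)
$\frac{17360}{p{\left(I{\left(16 \right)},s \right)}} = \frac{17360}{- \frac{5608}{2881}} = 17360 \left(- \frac{2881}{5608}\right) = - \frac{6251770}{701}$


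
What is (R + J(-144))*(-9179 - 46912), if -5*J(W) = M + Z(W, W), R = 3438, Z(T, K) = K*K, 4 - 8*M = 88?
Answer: 396619461/10 ≈ 3.9662e+7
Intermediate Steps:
M = -21/2 (M = ½ - ⅛*88 = ½ - 11 = -21/2 ≈ -10.500)
Z(T, K) = K²
J(W) = 21/10 - W²/5 (J(W) = -(-21/2 + W²)/5 = 21/10 - W²/5)
(R + J(-144))*(-9179 - 46912) = (3438 + (21/10 - ⅕*(-144)²))*(-9179 - 46912) = (3438 + (21/10 - ⅕*20736))*(-56091) = (3438 + (21/10 - 20736/5))*(-56091) = (3438 - 41451/10)*(-56091) = -7071/10*(-56091) = 396619461/10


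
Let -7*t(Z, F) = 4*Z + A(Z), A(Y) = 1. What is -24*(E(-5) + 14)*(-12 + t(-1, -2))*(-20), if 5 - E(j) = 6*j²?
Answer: 5093280/7 ≈ 7.2761e+5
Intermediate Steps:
E(j) = 5 - 6*j²
t(Z, F) = -⅐ - 4*Z/7 (t(Z, F) = -(4*Z + 1)/7 = -(1 + 4*Z)/7 = -⅐ - 4*Z/7)
-24*(E(-5) + 14)*(-12 + t(-1, -2))*(-20) = -24*((5 - 6*(-5)²) + 14)*(-12 + (-⅐ - 4/7*(-1)))*(-20) = -24*((5 - 6*25) + 14)*(-12 + (-⅐ + 4/7))*(-20) = -24*((5 - 150) + 14)*(-12 + 3/7)*(-20) = -24*(-145 + 14)*(-81)/7*(-20) = -(-3144)*(-81)/7*(-20) = -24*10611/7*(-20) = -254664/7*(-20) = 5093280/7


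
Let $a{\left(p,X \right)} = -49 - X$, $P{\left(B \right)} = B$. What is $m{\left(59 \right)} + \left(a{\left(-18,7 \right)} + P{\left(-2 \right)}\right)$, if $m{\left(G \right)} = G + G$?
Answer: $60$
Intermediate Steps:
$m{\left(G \right)} = 2 G$
$m{\left(59 \right)} + \left(a{\left(-18,7 \right)} + P{\left(-2 \right)}\right) = 2 \cdot 59 - 58 = 118 - 58 = 60$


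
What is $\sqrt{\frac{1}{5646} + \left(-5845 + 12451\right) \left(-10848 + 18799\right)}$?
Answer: $\frac{13 \sqrt{9907301183718}}{5646} \approx 7247.4$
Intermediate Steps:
$\sqrt{\frac{1}{5646} + \left(-5845 + 12451\right) \left(-10848 + 18799\right)} = \sqrt{\frac{1}{5646} + 6606 \cdot 7951} = \sqrt{\frac{1}{5646} + 52524306} = \sqrt{\frac{296552231677}{5646}} = \frac{13 \sqrt{9907301183718}}{5646}$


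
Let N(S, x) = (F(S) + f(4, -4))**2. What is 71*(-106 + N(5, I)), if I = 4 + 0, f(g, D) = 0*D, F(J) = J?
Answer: -5751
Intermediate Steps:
f(g, D) = 0
I = 4
N(S, x) = S**2 (N(S, x) = (S + 0)**2 = S**2)
71*(-106 + N(5, I)) = 71*(-106 + 5**2) = 71*(-106 + 25) = 71*(-81) = -5751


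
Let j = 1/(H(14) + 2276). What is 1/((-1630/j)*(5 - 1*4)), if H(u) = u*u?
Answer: -1/4029360 ≈ -2.4818e-7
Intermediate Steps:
H(u) = u**2
j = 1/2472 (j = 1/(14**2 + 2276) = 1/(196 + 2276) = 1/2472 ≈ 0.00040453)
1/((-1630/j)*(5 - 1*4)) = 1/((-1630/1/2472)*(5 - 1*4)) = 1/((-1630*2472)*(5 - 4)) = 1/(-4029360*1) = 1/(-4029360) = -1/4029360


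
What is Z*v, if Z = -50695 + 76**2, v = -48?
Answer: 2156112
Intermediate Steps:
Z = -44919 (Z = -50695 + 5776 = -44919)
Z*v = -44919*(-48) = 2156112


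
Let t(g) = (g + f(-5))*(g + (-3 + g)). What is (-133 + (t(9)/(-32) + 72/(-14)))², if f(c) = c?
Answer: 61481281/3136 ≈ 19605.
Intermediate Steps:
t(g) = (-5 + g)*(-3 + 2*g) (t(g) = (g - 5)*(g + (-3 + g)) = (-5 + g)*(-3 + 2*g))
(-133 + (t(9)/(-32) + 72/(-14)))² = (-133 + ((15 - 13*9 + 2*9²)/(-32) + 72/(-14)))² = (-133 + ((15 - 117 + 2*81)*(-1/32) + 72*(-1/14)))² = (-133 + ((15 - 117 + 162)*(-1/32) - 36/7))² = (-133 + (60*(-1/32) - 36/7))² = (-133 + (-15/8 - 36/7))² = (-133 - 393/56)² = (-7841/56)² = 61481281/3136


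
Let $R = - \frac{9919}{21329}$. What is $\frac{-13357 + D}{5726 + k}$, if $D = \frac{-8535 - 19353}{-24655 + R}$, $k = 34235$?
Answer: $- \frac{167227058063}{500346366187} \approx -0.33422$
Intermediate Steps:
$R = - \frac{1417}{3047}$ ($R = \left(-9919\right) \frac{1}{21329} = - \frac{1417}{3047} \approx -0.46505$)
$D = \frac{14162456}{12520867}$ ($D = \frac{-8535 - 19353}{-24655 - \frac{1417}{3047}} = - \frac{27888}{- \frac{75125202}{3047}} = \left(-27888\right) \left(- \frac{3047}{75125202}\right) = \frac{14162456}{12520867} \approx 1.1311$)
$\frac{-13357 + D}{5726 + k} = \frac{-13357 + \frac{14162456}{12520867}}{5726 + 34235} = - \frac{167227058063}{12520867 \cdot 39961} = \left(- \frac{167227058063}{12520867}\right) \frac{1}{39961} = - \frac{167227058063}{500346366187}$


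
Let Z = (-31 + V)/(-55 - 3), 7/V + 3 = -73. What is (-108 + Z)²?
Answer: 224392637401/19430464 ≈ 11549.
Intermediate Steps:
V = -7/76 (V = 7/(-3 - 73) = 7/(-76) = 7*(-1/76) = -7/76 ≈ -0.092105)
Z = 2363/4408 (Z = (-31 - 7/76)/(-55 - 3) = -2363/76/(-58) = -2363/76*(-1/58) = 2363/4408 ≈ 0.53607)
(-108 + Z)² = (-108 + 2363/4408)² = (-473701/4408)² = 224392637401/19430464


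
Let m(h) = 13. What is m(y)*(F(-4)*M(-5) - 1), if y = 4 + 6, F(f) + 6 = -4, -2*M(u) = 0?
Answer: -13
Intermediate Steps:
M(u) = 0 (M(u) = -1/2*0 = 0)
F(f) = -10 (F(f) = -6 - 4 = -10)
y = 10
m(y)*(F(-4)*M(-5) - 1) = 13*(-10*0 - 1) = 13*(0 - 1) = 13*(-1) = -13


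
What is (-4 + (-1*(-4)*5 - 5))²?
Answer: 121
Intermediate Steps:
(-4 + (-1*(-4)*5 - 5))² = (-4 + (4*5 - 5))² = (-4 + (20 - 5))² = (-4 + 15)² = 11² = 121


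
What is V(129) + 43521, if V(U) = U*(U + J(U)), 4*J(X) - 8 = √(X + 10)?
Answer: 60420 + 129*√139/4 ≈ 60800.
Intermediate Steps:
J(X) = 2 + √(10 + X)/4 (J(X) = 2 + √(X + 10)/4 = 2 + √(10 + X)/4)
V(U) = U*(2 + U + √(10 + U)/4) (V(U) = U*(U + (2 + √(10 + U)/4)) = U*(2 + U + √(10 + U)/4))
V(129) + 43521 = (¼)*129*(8 + √(10 + 129) + 4*129) + 43521 = (¼)*129*(8 + √139 + 516) + 43521 = (¼)*129*(524 + √139) + 43521 = (16899 + 129*√139/4) + 43521 = 60420 + 129*√139/4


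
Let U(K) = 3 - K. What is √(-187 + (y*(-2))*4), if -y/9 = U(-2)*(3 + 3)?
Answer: √1973 ≈ 44.418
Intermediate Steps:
y = -270 (y = -9*(3 - 1*(-2))*(3 + 3) = -9*(3 + 2)*6 = -45*6 = -9*30 = -270)
√(-187 + (y*(-2))*4) = √(-187 - 270*(-2)*4) = √(-187 + 540*4) = √(-187 + 2160) = √1973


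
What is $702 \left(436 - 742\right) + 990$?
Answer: $-213822$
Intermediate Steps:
$702 \left(436 - 742\right) + 990 = 702 \left(-306\right) + 990 = -214812 + 990 = -213822$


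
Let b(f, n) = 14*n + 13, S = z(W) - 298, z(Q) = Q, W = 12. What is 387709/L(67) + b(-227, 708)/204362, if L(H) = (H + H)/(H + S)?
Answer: -4338005687038/6846127 ≈ -6.3364e+5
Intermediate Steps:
S = -286 (S = 12 - 298 = -286)
b(f, n) = 13 + 14*n
L(H) = 2*H/(-286 + H) (L(H) = (H + H)/(H - 286) = (2*H)/(-286 + H) = 2*H/(-286 + H))
387709/L(67) + b(-227, 708)/204362 = 387709/((2*67/(-286 + 67))) + (13 + 14*708)/204362 = 387709/((2*67/(-219))) + (13 + 9912)*(1/204362) = 387709/((2*67*(-1/219))) + 9925*(1/204362) = 387709/(-134/219) + 9925/204362 = 387709*(-219/134) + 9925/204362 = -84908271/134 + 9925/204362 = -4338005687038/6846127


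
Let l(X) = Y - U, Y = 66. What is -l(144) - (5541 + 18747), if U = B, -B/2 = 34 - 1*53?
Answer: -24316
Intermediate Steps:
B = 38 (B = -2*(34 - 1*53) = -2*(34 - 53) = -2*(-19) = 38)
U = 38
l(X) = 28 (l(X) = 66 - 1*38 = 66 - 38 = 28)
-l(144) - (5541 + 18747) = -1*28 - (5541 + 18747) = -28 - 1*24288 = -28 - 24288 = -24316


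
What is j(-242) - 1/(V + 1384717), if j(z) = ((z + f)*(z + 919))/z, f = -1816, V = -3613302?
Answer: 1552505854426/269658785 ≈ 5757.3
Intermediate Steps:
j(z) = (-1816 + z)*(919 + z)/z (j(z) = ((z - 1816)*(z + 919))/z = ((-1816 + z)*(919 + z))/z = (-1816 + z)*(919 + z)/z)
j(-242) - 1/(V + 1384717) = (-897 - 242 - 1668904/(-242)) - 1/(-3613302 + 1384717) = (-897 - 242 - 1668904*(-1/242)) - 1/(-2228585) = (-897 - 242 + 834452/121) - 1*(-1/2228585) = 696633/121 + 1/2228585 = 1552505854426/269658785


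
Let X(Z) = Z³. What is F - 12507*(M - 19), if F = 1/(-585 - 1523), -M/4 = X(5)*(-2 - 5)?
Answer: -91775715637/2108 ≈ -4.3537e+7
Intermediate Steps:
M = 3500 (M = -4*5³*(-2 - 5) = -500*(-7) = -4*(-875) = 3500)
F = -1/2108 (F = 1/(-2108) = -1/2108 ≈ -0.00047438)
F - 12507*(M - 19) = -1/2108 - 12507*(3500 - 19) = -1/2108 - 12507*3481 = -1/2108 - 1137*38291 = -1/2108 - 43536867 = -91775715637/2108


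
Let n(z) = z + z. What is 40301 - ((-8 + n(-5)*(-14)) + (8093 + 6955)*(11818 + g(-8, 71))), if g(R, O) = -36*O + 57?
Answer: -140192143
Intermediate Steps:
n(z) = 2*z
g(R, O) = 57 - 36*O
40301 - ((-8 + n(-5)*(-14)) + (8093 + 6955)*(11818 + g(-8, 71))) = 40301 - ((-8 + (2*(-5))*(-14)) + (8093 + 6955)*(11818 + (57 - 36*71))) = 40301 - ((-8 - 10*(-14)) + 15048*(11818 + (57 - 2556))) = 40301 - ((-8 + 140) + 15048*(11818 - 2499)) = 40301 - (132 + 15048*9319) = 40301 - (132 + 140232312) = 40301 - 1*140232444 = 40301 - 140232444 = -140192143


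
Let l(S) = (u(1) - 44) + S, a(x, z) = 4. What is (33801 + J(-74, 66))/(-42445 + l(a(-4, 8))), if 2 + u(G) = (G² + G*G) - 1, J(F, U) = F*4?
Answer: -33505/42486 ≈ -0.78861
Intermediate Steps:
J(F, U) = 4*F
u(G) = -3 + 2*G² (u(G) = -2 + ((G² + G*G) - 1) = -2 + ((G² + G²) - 1) = -2 + (2*G² - 1) = -2 + (-1 + 2*G²) = -3 + 2*G²)
l(S) = -45 + S (l(S) = ((-3 + 2*1²) - 44) + S = ((-3 + 2*1) - 44) + S = ((-3 + 2) - 44) + S = (-1 - 44) + S = -45 + S)
(33801 + J(-74, 66))/(-42445 + l(a(-4, 8))) = (33801 + 4*(-74))/(-42445 + (-45 + 4)) = (33801 - 296)/(-42445 - 41) = 33505/(-42486) = 33505*(-1/42486) = -33505/42486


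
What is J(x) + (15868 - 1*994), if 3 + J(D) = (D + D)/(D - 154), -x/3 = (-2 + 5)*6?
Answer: 773319/52 ≈ 14872.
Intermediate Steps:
x = -54 (x = -3*(-2 + 5)*6 = -9*6 = -3*18 = -54)
J(D) = -3 + 2*D/(-154 + D) (J(D) = -3 + (D + D)/(D - 154) = -3 + (2*D)/(-154 + D) = -3 + 2*D/(-154 + D))
J(x) + (15868 - 1*994) = (462 - 1*(-54))/(-154 - 54) + (15868 - 1*994) = (462 + 54)/(-208) + (15868 - 994) = -1/208*516 + 14874 = -129/52 + 14874 = 773319/52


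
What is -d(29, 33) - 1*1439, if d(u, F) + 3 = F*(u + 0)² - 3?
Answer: -29186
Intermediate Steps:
d(u, F) = -6 + F*u² (d(u, F) = -3 + (F*(u + 0)² - 3) = -3 + (F*u² - 3) = -3 + (-3 + F*u²) = -6 + F*u²)
-d(29, 33) - 1*1439 = -(-6 + 33*29²) - 1*1439 = -(-6 + 33*841) - 1439 = -(-6 + 27753) - 1439 = -1*27747 - 1439 = -27747 - 1439 = -29186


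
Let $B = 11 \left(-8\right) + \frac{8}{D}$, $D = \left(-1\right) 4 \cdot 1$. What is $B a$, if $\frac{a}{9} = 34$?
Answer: $-27540$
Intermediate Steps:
$a = 306$ ($a = 9 \cdot 34 = 306$)
$D = -4$ ($D = \left(-4\right) 1 = -4$)
$B = -90$ ($B = 11 \left(-8\right) + \frac{8}{-4} = -88 + 8 \left(- \frac{1}{4}\right) = -88 - 2 = -90$)
$B a = \left(-90\right) 306 = -27540$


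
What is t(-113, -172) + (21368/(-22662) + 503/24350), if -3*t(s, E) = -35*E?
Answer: -553913554907/275909850 ≈ -2007.6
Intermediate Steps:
t(s, E) = 35*E/3 (t(s, E) = -(-35)*E/3 = 35*E/3)
t(-113, -172) + (21368/(-22662) + 503/24350) = (35/3)*(-172) + (21368/(-22662) + 503/24350) = -6020/3 + (21368*(-1/22662) + 503*(1/24350)) = -6020/3 + (-10684/11331 + 503/24350) = -6020/3 - 254455907/275909850 = -553913554907/275909850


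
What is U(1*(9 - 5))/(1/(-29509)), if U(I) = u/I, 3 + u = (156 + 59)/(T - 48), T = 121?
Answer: 29509/73 ≈ 404.23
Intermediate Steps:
u = -4/73 (u = -3 + (156 + 59)/(121 - 48) = -3 + 215/73 = -4/73 ≈ -0.054795)
U(I) = -4/(73*I)
U(1*(9 - 5))/(1/(-29509)) = (-4/(73*(9 - 5)))/(1/(-29509)) = (-4/(73*(1*4)))/(-1/29509) = -4/73/4*(-29509) = -4/73*¼*(-29509) = -1/73*(-29509) = 29509/73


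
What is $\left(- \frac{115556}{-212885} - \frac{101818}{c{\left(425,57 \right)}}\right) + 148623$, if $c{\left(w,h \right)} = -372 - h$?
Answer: $\frac{13595116653749}{91327665} \approx 1.4886 \cdot 10^{5}$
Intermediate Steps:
$\left(- \frac{115556}{-212885} - \frac{101818}{c{\left(425,57 \right)}}\right) + 148623 = \left(- \frac{115556}{-212885} - \frac{101818}{-372 - 57}\right) + 148623 = \left(\left(-115556\right) \left(- \frac{1}{212885}\right) - \frac{101818}{-372 - 57}\right) + 148623 = \left(\frac{115556}{212885} - \frac{101818}{-429}\right) + 148623 = \left(\frac{115556}{212885} - - \frac{101818}{429}\right) + 148623 = \left(\frac{115556}{212885} + \frac{101818}{429}\right) + 148623 = \frac{21725098454}{91327665} + 148623 = \frac{13595116653749}{91327665}$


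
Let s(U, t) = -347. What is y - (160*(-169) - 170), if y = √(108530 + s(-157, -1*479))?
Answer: 27210 + √108183 ≈ 27539.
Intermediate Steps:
y = √108183 (y = √(108530 - 347) = √108183 ≈ 328.91)
y - (160*(-169) - 170) = √108183 - (160*(-169) - 170) = √108183 - (-27040 - 170) = √108183 - 1*(-27210) = √108183 + 27210 = 27210 + √108183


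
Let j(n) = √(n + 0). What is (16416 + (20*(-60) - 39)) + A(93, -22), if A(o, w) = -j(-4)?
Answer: 15177 - 2*I ≈ 15177.0 - 2.0*I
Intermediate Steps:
j(n) = √n
A(o, w) = -2*I (A(o, w) = -√(-4) = -2*I)
(16416 + (20*(-60) - 39)) + A(93, -22) = (16416 + (20*(-60) - 39)) - 2*I = (16416 + (-1200 - 39)) - 2*I = (16416 - 1239) - 2*I = 15177 - 2*I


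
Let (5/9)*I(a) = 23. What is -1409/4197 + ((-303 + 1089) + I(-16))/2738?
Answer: -1926221/57456930 ≈ -0.033525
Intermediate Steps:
I(a) = 207/5 (I(a) = (9/5)*23 = 207/5)
-1409/4197 + ((-303 + 1089) + I(-16))/2738 = -1409/4197 + ((-303 + 1089) + 207/5)/2738 = -1409*1/4197 + (786 + 207/5)*(1/2738) = -1409/4197 + (4137/5)*(1/2738) = -1409/4197 + 4137/13690 = -1926221/57456930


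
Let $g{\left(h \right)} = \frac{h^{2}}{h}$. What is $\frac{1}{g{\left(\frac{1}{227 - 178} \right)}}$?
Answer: $49$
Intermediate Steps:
$g{\left(h \right)} = h$
$\frac{1}{g{\left(\frac{1}{227 - 178} \right)}} = \frac{1}{\frac{1}{227 - 178}} = \frac{1}{\frac{1}{49}} = 49$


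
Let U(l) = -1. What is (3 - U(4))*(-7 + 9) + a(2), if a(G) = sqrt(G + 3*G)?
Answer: 8 + 2*sqrt(2) ≈ 10.828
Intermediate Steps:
a(G) = 2*sqrt(G) (a(G) = sqrt(4*G) = 2*sqrt(G))
(3 - U(4))*(-7 + 9) + a(2) = (3 - 1*(-1))*(-7 + 9) + 2*sqrt(2) = (3 + 1)*2 + 2*sqrt(2) = 4*2 + 2*sqrt(2) = 8 + 2*sqrt(2)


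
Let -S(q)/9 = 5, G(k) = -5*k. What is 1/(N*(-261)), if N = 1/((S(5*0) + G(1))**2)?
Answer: -2500/261 ≈ -9.5785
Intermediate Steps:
S(q) = -45 (S(q) = -9*5 = -45)
N = 1/2500 (N = 1/((-45 - 5*1)**2) = 1/((-45 - 5)**2) = 1/((-50)**2) = 1/2500 ≈ 0.00040000)
1/(N*(-261)) = 1/((1/2500)*(-261)) = 1/(-261/2500) = -2500/261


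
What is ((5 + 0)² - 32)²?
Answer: 49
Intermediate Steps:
((5 + 0)² - 32)² = (5² - 32)² = (25 - 32)² = (-7)² = 49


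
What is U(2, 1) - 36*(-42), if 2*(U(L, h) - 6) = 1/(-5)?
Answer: 15179/10 ≈ 1517.9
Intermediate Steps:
U(L, h) = 59/10 (U(L, h) = 6 + (½)/(-5) = 6 + (½)*(-⅕) = 6 - ⅒ = 59/10)
U(2, 1) - 36*(-42) = 59/10 - 36*(-42) = 59/10 + 1512 = 15179/10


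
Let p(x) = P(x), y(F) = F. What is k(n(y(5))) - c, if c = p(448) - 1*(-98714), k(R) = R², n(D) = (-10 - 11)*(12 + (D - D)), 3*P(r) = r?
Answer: -106078/3 ≈ -35359.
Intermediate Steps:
P(r) = r/3
p(x) = x/3
n(D) = -252 (n(D) = -21*(12 + 0) = -21*12 = -252)
c = 296590/3 (c = (⅓)*448 - 1*(-98714) = 448/3 + 98714 = 296590/3 ≈ 98863.)
k(n(y(5))) - c = (-252)² - 1*296590/3 = 63504 - 296590/3 = -106078/3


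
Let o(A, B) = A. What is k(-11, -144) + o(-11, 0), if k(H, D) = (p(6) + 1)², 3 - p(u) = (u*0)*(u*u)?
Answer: 5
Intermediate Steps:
p(u) = 3 (p(u) = 3 - u*0*u*u = 3 - 0*u² = 3 - 1*0 = 3 + 0 = 3)
k(H, D) = 16 (k(H, D) = (3 + 1)² = 4² = 16)
k(-11, -144) + o(-11, 0) = 16 - 11 = 5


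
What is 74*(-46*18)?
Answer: -61272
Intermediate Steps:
74*(-46*18) = 74*(-828) = -61272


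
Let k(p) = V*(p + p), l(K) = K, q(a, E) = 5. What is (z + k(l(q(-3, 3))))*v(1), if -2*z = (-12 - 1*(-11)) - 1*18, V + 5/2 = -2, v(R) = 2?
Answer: -71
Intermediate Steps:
V = -9/2 (V = -5/2 - 2 = -9/2 ≈ -4.5000)
z = 19/2 (z = -((-12 - 1*(-11)) - 1*18)/2 = -((-12 + 11) - 18)/2 = -(-1 - 18)/2 = -1/2*(-19) = 19/2 ≈ 9.5000)
k(p) = -9*p (k(p) = -9*(p + p)/2 = -9*p)
(z + k(l(q(-3, 3))))*v(1) = (19/2 - 9*5)*2 = (19/2 - 45)*2 = -71/2*2 = -71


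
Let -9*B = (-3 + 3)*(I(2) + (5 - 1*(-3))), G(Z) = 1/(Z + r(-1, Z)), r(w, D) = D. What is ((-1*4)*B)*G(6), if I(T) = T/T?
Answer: 0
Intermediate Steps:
I(T) = 1
G(Z) = 1/(2*Z) (G(Z) = 1/(Z + Z) = 1/(2*Z))
B = 0 (B = -(-3 + 3)*(1 + (5 - 1*(-3)))/9 = -0*(1 + (5 + 3)) = -0*(1 + 8) = -0*9 = -1/9*0 = 0)
((-1*4)*B)*G(6) = (-1*4*0)*((1/2)/6) = (-4*0)*((1/2)*(1/6)) = 0*(1/12) = 0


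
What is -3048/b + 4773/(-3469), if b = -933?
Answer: 2040101/1078859 ≈ 1.8910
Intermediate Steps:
-3048/b + 4773/(-3469) = -3048/(-933) + 4773/(-3469) = -3048*(-1/933) + 4773*(-1/3469) = 1016/311 - 4773/3469 = 2040101/1078859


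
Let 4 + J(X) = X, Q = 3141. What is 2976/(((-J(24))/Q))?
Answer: -2336904/5 ≈ -4.6738e+5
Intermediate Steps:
J(X) = -4 + X
2976/(((-J(24))/Q)) = 2976/((-(-4 + 24)/3141)) = 2976/((-1*20*(1/3141))) = 2976/((-20*1/3141)) = 2976/(-20/3141) = 2976*(-3141/20) = -2336904/5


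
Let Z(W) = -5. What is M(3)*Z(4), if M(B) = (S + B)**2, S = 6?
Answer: -405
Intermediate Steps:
M(B) = (6 + B)**2
M(3)*Z(4) = (6 + 3)**2*(-5) = 9**2*(-5) = 81*(-5) = -405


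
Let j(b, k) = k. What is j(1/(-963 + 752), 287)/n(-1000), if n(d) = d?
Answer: -287/1000 ≈ -0.28700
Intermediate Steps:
j(1/(-963 + 752), 287)/n(-1000) = 287/(-1000) = 287*(-1/1000) = -287/1000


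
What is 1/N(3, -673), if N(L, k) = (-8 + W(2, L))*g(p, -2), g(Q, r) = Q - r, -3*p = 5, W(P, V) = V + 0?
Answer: -⅗ ≈ -0.60000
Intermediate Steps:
W(P, V) = V
p = -5/3 (p = -⅓*5 = -5/3 ≈ -1.6667)
N(L, k) = -8/3 + L/3 (N(L, k) = (-8 + L)*(-5/3 - 1*(-2)) = (-8 + L)*(-5/3 + 2) = (-8 + L)*(⅓) = -8/3 + L/3)
1/N(3, -673) = 1/(-8/3 + (⅓)*3) = 1/(-8/3 + 1) = 1/(-5/3) = -⅗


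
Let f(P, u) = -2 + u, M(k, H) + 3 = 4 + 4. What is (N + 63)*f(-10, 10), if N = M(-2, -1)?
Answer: 544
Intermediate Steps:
M(k, H) = 5 (M(k, H) = -3 + (4 + 4) = -3 + 8 = 5)
N = 5
(N + 63)*f(-10, 10) = (5 + 63)*(-2 + 10) = 68*8 = 544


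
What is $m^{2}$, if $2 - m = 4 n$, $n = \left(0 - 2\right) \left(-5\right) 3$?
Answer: $13924$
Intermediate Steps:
$n = 30$ ($n = \left(-2\right) \left(-5\right) 3 = 10 \cdot 3 = 30$)
$m = -118$ ($m = 2 - 4 \cdot 30 = 2 - 120 = -118$)
$m^{2} = \left(-118\right)^{2} = 13924$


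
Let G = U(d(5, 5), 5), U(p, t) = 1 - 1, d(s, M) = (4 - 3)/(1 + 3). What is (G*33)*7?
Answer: 0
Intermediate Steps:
d(s, M) = ¼ (d(s, M) = 1/4 = 1*(¼) = ¼)
U(p, t) = 0
G = 0
(G*33)*7 = (0*33)*7 = 0*7 = 0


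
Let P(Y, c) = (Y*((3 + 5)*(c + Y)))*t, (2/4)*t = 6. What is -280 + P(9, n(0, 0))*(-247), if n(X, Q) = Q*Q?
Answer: -1920952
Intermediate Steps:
t = 12 (t = 2*6 = 12)
n(X, Q) = Q²
P(Y, c) = 12*Y*(8*Y + 8*c) (P(Y, c) = (Y*((3 + 5)*(c + Y)))*12 = (Y*(8*(Y + c)))*12 = (Y*(8*Y + 8*c))*12 = 12*Y*(8*Y + 8*c))
-280 + P(9, n(0, 0))*(-247) = -280 + (96*9*(9 + 0²))*(-247) = -280 + (96*9*(9 + 0))*(-247) = -280 + (96*9*9)*(-247) = -280 + 7776*(-247) = -280 - 1920672 = -1920952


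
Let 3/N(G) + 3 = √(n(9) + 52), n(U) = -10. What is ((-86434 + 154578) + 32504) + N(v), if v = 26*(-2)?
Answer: 1107131/11 + √42/11 ≈ 1.0065e+5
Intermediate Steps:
v = -52
N(G) = 3/(-3 + √42) (N(G) = 3/(-3 + √(-10 + 52)) = 3/(-3 + √42))
((-86434 + 154578) + 32504) + N(v) = ((-86434 + 154578) + 32504) + (3/11 + √42/11) = (68144 + 32504) + (3/11 + √42/11) = 100648 + (3/11 + √42/11) = 1107131/11 + √42/11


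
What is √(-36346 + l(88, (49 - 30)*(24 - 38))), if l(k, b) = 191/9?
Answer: I*√326923/3 ≈ 190.59*I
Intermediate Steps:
l(k, b) = 191/9 (l(k, b) = 191*(⅑) = 191/9)
√(-36346 + l(88, (49 - 30)*(24 - 38))) = √(-36346 + 191/9) = √(-326923/9) = I*√326923/3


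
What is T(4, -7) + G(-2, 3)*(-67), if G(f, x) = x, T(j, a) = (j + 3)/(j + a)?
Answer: -610/3 ≈ -203.33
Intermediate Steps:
T(j, a) = (3 + j)/(a + j)
T(4, -7) + G(-2, 3)*(-67) = (3 + 4)/(-7 + 4) + 3*(-67) = 7/(-3) - 201 = -⅓*7 - 201 = -7/3 - 201 = -610/3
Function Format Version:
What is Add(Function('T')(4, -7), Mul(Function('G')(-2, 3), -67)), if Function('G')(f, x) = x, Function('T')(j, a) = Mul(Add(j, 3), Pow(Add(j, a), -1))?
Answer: Rational(-610, 3) ≈ -203.33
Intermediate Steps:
Function('T')(j, a) = Mul(Pow(Add(a, j), -1), Add(3, j)) (Function('T')(j, a) = Mul(Add(3, j), Pow(Add(a, j), -1)) = Mul(Pow(Add(a, j), -1), Add(3, j)))
Add(Function('T')(4, -7), Mul(Function('G')(-2, 3), -67)) = Add(Mul(Pow(Add(-7, 4), -1), Add(3, 4)), Mul(3, -67)) = Add(Mul(Pow(-3, -1), 7), -201) = Add(Mul(Rational(-1, 3), 7), -201) = Add(Rational(-7, 3), -201) = Rational(-610, 3)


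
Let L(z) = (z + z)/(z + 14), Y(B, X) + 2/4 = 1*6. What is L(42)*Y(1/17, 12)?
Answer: 33/4 ≈ 8.2500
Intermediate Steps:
Y(B, X) = 11/2 (Y(B, X) = -½ + 1*6 = -½ + 6 = 11/2)
L(z) = 2*z/(14 + z) (L(z) = (2*z)/(14 + z) = 2*z/(14 + z))
L(42)*Y(1/17, 12) = (2*42/(14 + 42))*(11/2) = (2*42/56)*(11/2) = (2*42*(1/56))*(11/2) = (3/2)*(11/2) = 33/4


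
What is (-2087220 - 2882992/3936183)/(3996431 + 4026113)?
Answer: -2053920691063/7894550327388 ≈ -0.26017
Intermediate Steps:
(-2087220 - 2882992/3936183)/(3996431 + 4026113) = (-2087220 - 2882992*1/3936183)/8022544 = (-2087220 - 2882992/3936183)*(1/8022544) = -8215682764252/3936183*1/8022544 = -2053920691063/7894550327388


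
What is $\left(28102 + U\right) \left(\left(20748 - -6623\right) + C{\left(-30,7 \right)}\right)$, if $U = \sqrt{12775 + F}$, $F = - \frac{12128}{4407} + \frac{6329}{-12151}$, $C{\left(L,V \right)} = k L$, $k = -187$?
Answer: $926832062 + \frac{5074 \sqrt{9155873492663727102}}{4119189} \approx 9.3056 \cdot 10^{8}$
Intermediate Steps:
$C{\left(L,V \right)} = - 187 L$
$F = - \frac{175259231}{53549457}$ ($F = \left(-12128\right) \frac{1}{4407} + 6329 \left(- \frac{1}{12151}\right) = - \frac{12128}{4407} - \frac{6329}{12151} = - \frac{175259231}{53549457} \approx -3.2728$)
$U = \frac{2 \sqrt{9155873492663727102}}{53549457}$ ($U = \sqrt{12775 - \frac{175259231}{53549457}} = \sqrt{\frac{683919053944}{53549457}} = \frac{2 \sqrt{9155873492663727102}}{53549457} \approx 113.01$)
$\left(28102 + U\right) \left(\left(20748 - -6623\right) + C{\left(-30,7 \right)}\right) = \left(28102 + \frac{2 \sqrt{9155873492663727102}}{53549457}\right) \left(\left(20748 - -6623\right) - -5610\right) = \left(28102 + \frac{2 \sqrt{9155873492663727102}}{53549457}\right) \left(\left(20748 + 6623\right) + 5610\right) = \left(28102 + \frac{2 \sqrt{9155873492663727102}}{53549457}\right) \left(27371 + 5610\right) = \left(28102 + \frac{2 \sqrt{9155873492663727102}}{53549457}\right) 32981 = 926832062 + \frac{5074 \sqrt{9155873492663727102}}{4119189}$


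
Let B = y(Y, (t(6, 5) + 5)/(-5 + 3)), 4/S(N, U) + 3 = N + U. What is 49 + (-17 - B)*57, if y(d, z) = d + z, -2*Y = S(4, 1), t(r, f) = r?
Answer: -1099/2 ≈ -549.50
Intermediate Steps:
S(N, U) = 4/(-3 + N + U) (S(N, U) = 4/(-3 + (N + U)) = 4/(-3 + N + U))
Y = -1 (Y = -2/(-3 + 4 + 1) = -2/2 = -½*2 = -1)
B = -13/2 (B = -1 + (6 + 5)/(-5 + 3) = -1 + 11/(-2) = -1 + 11*(-½) = -1 - 11/2 = -13/2 ≈ -6.5000)
49 + (-17 - B)*57 = 49 + (-17 - 1*(-13/2))*57 = 49 + (-17 + 13/2)*57 = 49 - 21/2*57 = 49 - 1197/2 = -1099/2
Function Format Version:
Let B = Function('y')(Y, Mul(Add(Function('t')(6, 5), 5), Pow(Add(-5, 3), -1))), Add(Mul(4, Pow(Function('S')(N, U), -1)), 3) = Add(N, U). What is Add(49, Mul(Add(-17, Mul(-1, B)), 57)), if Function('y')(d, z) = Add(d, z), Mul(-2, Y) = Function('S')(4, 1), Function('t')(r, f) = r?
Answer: Rational(-1099, 2) ≈ -549.50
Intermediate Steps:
Function('S')(N, U) = Mul(4, Pow(Add(-3, N, U), -1)) (Function('S')(N, U) = Mul(4, Pow(Add(-3, Add(N, U)), -1)) = Mul(4, Pow(Add(-3, N, U), -1)))
Y = -1 (Y = Mul(Rational(-1, 2), Mul(4, Pow(Add(-3, 4, 1), -1))) = Mul(Rational(-1, 2), Mul(4, Pow(2, -1))) = Mul(Rational(-1, 2), Mul(4, Rational(1, 2))) = Mul(Rational(-1, 2), 2) = -1)
B = Rational(-13, 2) (B = Add(-1, Mul(Add(6, 5), Pow(Add(-5, 3), -1))) = Add(-1, Mul(11, Pow(-2, -1))) = Add(-1, Mul(11, Rational(-1, 2))) = Add(-1, Rational(-11, 2)) = Rational(-13, 2) ≈ -6.5000)
Add(49, Mul(Add(-17, Mul(-1, B)), 57)) = Add(49, Mul(Add(-17, Mul(-1, Rational(-13, 2))), 57)) = Add(49, Mul(Add(-17, Rational(13, 2)), 57)) = Add(49, Mul(Rational(-21, 2), 57)) = Add(49, Rational(-1197, 2)) = Rational(-1099, 2)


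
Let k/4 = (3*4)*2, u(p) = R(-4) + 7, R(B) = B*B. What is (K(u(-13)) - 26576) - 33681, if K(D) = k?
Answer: -60161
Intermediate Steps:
R(B) = B²
u(p) = 23 (u(p) = (-4)² + 7 = 16 + 7 = 23)
k = 96 (k = 4*((3*4)*2) = 4*(12*2) = 4*24 = 96)
K(D) = 96
(K(u(-13)) - 26576) - 33681 = (96 - 26576) - 33681 = -26480 - 33681 = -60161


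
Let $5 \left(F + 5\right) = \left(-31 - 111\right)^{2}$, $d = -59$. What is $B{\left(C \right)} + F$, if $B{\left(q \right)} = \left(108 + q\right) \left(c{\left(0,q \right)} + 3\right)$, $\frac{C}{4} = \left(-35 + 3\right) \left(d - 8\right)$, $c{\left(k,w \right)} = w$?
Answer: $\frac{372520319}{5} \approx 7.4504 \cdot 10^{7}$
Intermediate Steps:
$C = 8576$ ($C = 4 \left(-35 + 3\right) \left(-59 - 8\right) = 4 \left(\left(-32\right) \left(-67\right)\right) = 4 \cdot 2144 = 8576$)
$F = \frac{20139}{5}$ ($F = -5 + \frac{\left(-31 - 111\right)^{2}}{5} = -5 + \frac{\left(-142\right)^{2}}{5} = -5 + \frac{1}{5} \cdot 20164 = -5 + \frac{20164}{5} = \frac{20139}{5} \approx 4027.8$)
$B{\left(q \right)} = \left(3 + q\right) \left(108 + q\right)$ ($B{\left(q \right)} = \left(108 + q\right) \left(q + 3\right) = \left(108 + q\right) \left(3 + q\right) = \left(3 + q\right) \left(108 + q\right)$)
$B{\left(C \right)} + F = \left(324 + 8576^{2} + 111 \cdot 8576\right) + \frac{20139}{5} = \left(324 + 73547776 + 951936\right) + \frac{20139}{5} = 74500036 + \frac{20139}{5} = \frac{372520319}{5}$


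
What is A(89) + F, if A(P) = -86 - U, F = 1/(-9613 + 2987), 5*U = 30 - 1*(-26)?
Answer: -3220241/33130 ≈ -97.200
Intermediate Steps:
U = 56/5 (U = (30 - 1*(-26))/5 = (30 + 26)/5 = (⅕)*56 = 56/5 ≈ 11.200)
F = -1/6626 (F = 1/(-6626) = -1/6626 ≈ -0.00015092)
A(P) = -486/5 (A(P) = -86 - 1*56/5 = -86 - 56/5 = -486/5)
A(89) + F = -486/5 - 1/6626 = -3220241/33130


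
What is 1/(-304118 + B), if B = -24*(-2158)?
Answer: -1/252326 ≈ -3.9631e-6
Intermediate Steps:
B = 51792
1/(-304118 + B) = 1/(-304118 + 51792) = 1/(-252326) = -1/252326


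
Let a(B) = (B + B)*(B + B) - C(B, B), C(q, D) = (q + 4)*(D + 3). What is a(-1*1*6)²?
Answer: 19044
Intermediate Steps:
C(q, D) = (3 + D)*(4 + q) (C(q, D) = (4 + q)*(3 + D) = (3 + D)*(4 + q))
a(B) = -12 - 7*B + 3*B² (a(B) = (B + B)*(B + B) - (12 + 3*B + 4*B + B*B) = (2*B)*(2*B) - (12 + 3*B + 4*B + B²) = 4*B² - (12 + B² + 7*B) = 4*B² + (-12 - B² - 7*B) = -12 - 7*B + 3*B²)
a(-1*1*6)² = (-12 - 7*(-1*1)*6 + 3*(-1*1*6)²)² = (-12 - (-7)*6 + 3*(-1*6)²)² = (-12 - 7*(-6) + 3*(-6)²)² = (-12 + 42 + 3*36)² = (-12 + 42 + 108)² = 138² = 19044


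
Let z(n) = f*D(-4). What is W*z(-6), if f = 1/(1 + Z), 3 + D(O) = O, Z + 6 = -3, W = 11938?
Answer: 41783/4 ≈ 10446.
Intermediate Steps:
Z = -9 (Z = -6 - 3 = -9)
D(O) = -3 + O
f = -1/8 (f = 1/(1 - 9) = 1/(-8) = -1/8 ≈ -0.12500)
z(n) = 7/8 (z(n) = -(-3 - 4)/8 = -1/8*(-7) = 7/8)
W*z(-6) = 11938*(7/8) = 41783/4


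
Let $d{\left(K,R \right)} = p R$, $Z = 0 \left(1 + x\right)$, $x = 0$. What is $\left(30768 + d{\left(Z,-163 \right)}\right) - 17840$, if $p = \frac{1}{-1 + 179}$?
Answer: $\frac{2301021}{178} \approx 12927.0$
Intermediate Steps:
$Z = 0$ ($Z = 0 \left(1 + 0\right) = 0 \cdot 1 = 0$)
$p = \frac{1}{178} \approx 0.005618$
$d{\left(K,R \right)} = \frac{R}{178}$
$\left(30768 + d{\left(Z,-163 \right)}\right) - 17840 = \left(30768 + \frac{1}{178} \left(-163\right)\right) - 17840 = \left(30768 - \frac{163}{178}\right) - 17840 = \frac{5476541}{178} - 17840 = \frac{2301021}{178}$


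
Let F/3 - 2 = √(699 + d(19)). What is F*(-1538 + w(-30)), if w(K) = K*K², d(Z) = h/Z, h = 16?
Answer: -171228 - 4506*√252643 ≈ -2.4361e+6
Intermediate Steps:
d(Z) = 16/Z
w(K) = K³
F = 6 + 3*√252643/19 (F = 6 + 3*√(699 + 16/19) = 6 + 3*√(13297/19) = 6 + 3*(√252643/19) = 6 + 3*√252643/19 ≈ 85.364)
F*(-1538 + w(-30)) = (6 + 3*√252643/19)*(-1538 + (-30)³) = (6 + 3*√252643/19)*(-1538 - 27000) = (6 + 3*√252643/19)*(-28538) = -171228 - 4506*√252643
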